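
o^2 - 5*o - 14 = (o - 7)*(o + 2)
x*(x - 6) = x^2 - 6*x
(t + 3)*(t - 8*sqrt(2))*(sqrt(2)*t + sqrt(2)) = sqrt(2)*t^3 - 16*t^2 + 4*sqrt(2)*t^2 - 64*t + 3*sqrt(2)*t - 48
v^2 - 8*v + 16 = (v - 4)^2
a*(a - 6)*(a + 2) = a^3 - 4*a^2 - 12*a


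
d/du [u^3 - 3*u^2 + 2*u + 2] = 3*u^2 - 6*u + 2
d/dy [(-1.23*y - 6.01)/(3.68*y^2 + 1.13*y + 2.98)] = (4.5264*y^2 + 44.2336*y + 3.1259)/(13.5424*y^4 + 8.3168*y^3 + 23.2097*y^2 + 6.7348*y + 8.8804)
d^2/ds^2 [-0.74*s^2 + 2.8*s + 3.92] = -1.48000000000000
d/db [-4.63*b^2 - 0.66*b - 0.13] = -9.26*b - 0.66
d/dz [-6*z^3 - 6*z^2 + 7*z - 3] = -18*z^2 - 12*z + 7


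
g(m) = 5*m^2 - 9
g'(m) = 10*m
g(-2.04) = 11.81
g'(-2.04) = -20.40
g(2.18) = 14.76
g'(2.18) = 21.80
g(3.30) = 45.45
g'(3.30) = 33.00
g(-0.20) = -8.80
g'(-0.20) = -2.00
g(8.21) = 328.02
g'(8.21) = 82.10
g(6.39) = 195.16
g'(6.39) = 63.90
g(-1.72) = 5.79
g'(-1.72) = -17.20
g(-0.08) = -8.97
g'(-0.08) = -0.80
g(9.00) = 396.00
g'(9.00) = 90.00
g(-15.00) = 1116.00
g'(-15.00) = -150.00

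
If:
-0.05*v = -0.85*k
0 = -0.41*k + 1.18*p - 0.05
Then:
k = 0.0588235294117647*v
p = 0.0204386839481555*v + 0.0423728813559322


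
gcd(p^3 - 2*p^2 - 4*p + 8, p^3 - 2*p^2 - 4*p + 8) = p^3 - 2*p^2 - 4*p + 8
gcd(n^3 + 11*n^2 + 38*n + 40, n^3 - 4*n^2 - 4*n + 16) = n + 2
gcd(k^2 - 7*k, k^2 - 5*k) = k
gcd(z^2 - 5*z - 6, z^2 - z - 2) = z + 1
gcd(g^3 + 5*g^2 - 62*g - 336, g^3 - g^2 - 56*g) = g^2 - g - 56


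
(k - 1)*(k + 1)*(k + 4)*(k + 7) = k^4 + 11*k^3 + 27*k^2 - 11*k - 28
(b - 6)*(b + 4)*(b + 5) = b^3 + 3*b^2 - 34*b - 120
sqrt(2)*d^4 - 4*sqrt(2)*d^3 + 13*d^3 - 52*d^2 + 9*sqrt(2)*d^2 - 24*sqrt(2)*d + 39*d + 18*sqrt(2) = (d - 3)*(d - 1)*(d + 6*sqrt(2))*(sqrt(2)*d + 1)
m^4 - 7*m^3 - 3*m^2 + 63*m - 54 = (m - 6)*(m - 3)*(m - 1)*(m + 3)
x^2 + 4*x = x*(x + 4)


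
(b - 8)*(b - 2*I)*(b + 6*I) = b^3 - 8*b^2 + 4*I*b^2 + 12*b - 32*I*b - 96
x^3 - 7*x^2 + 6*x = x*(x - 6)*(x - 1)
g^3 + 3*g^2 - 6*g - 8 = (g - 2)*(g + 1)*(g + 4)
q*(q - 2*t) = q^2 - 2*q*t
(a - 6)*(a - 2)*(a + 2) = a^3 - 6*a^2 - 4*a + 24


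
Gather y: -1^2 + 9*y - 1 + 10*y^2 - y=10*y^2 + 8*y - 2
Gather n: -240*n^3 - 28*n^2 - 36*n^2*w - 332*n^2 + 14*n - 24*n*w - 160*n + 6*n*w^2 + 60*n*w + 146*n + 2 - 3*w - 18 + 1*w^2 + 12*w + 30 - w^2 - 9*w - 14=-240*n^3 + n^2*(-36*w - 360) + n*(6*w^2 + 36*w)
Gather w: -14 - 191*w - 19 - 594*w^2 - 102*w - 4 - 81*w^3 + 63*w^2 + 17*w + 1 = -81*w^3 - 531*w^2 - 276*w - 36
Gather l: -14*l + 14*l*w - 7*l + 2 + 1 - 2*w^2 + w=l*(14*w - 21) - 2*w^2 + w + 3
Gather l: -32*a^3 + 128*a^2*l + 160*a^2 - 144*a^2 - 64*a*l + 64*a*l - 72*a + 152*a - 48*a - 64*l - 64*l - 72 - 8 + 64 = -32*a^3 + 16*a^2 + 32*a + l*(128*a^2 - 128) - 16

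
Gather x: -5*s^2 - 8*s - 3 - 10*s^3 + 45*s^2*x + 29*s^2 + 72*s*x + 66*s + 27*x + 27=-10*s^3 + 24*s^2 + 58*s + x*(45*s^2 + 72*s + 27) + 24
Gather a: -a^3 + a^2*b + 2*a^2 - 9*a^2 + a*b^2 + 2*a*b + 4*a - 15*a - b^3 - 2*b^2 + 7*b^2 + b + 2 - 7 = -a^3 + a^2*(b - 7) + a*(b^2 + 2*b - 11) - b^3 + 5*b^2 + b - 5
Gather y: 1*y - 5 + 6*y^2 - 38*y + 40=6*y^2 - 37*y + 35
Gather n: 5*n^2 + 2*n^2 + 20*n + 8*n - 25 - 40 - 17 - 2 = 7*n^2 + 28*n - 84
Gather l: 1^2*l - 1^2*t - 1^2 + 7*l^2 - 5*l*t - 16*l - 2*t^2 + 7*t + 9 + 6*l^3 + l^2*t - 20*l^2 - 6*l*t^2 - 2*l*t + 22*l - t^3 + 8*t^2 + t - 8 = 6*l^3 + l^2*(t - 13) + l*(-6*t^2 - 7*t + 7) - t^3 + 6*t^2 + 7*t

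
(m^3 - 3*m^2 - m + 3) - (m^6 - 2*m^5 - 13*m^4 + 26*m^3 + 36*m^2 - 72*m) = -m^6 + 2*m^5 + 13*m^4 - 25*m^3 - 39*m^2 + 71*m + 3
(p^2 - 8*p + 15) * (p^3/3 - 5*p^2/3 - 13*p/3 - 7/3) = p^5/3 - 13*p^4/3 + 14*p^3 + 22*p^2/3 - 139*p/3 - 35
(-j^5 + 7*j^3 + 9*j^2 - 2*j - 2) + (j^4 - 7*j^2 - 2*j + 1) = -j^5 + j^4 + 7*j^3 + 2*j^2 - 4*j - 1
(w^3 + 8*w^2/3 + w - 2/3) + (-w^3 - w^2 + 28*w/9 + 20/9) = 5*w^2/3 + 37*w/9 + 14/9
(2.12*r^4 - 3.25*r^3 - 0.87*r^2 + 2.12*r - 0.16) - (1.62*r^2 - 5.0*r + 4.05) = 2.12*r^4 - 3.25*r^3 - 2.49*r^2 + 7.12*r - 4.21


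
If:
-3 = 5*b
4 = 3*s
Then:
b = -3/5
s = 4/3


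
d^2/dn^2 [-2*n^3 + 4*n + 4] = -12*n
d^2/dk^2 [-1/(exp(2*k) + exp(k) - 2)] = (-2*(2*exp(k) + 1)^2*exp(k) + (4*exp(k) + 1)*(exp(2*k) + exp(k) - 2))*exp(k)/(exp(2*k) + exp(k) - 2)^3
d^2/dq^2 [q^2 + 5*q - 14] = 2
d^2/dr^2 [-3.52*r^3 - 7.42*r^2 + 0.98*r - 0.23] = -21.12*r - 14.84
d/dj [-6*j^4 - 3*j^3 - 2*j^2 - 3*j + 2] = -24*j^3 - 9*j^2 - 4*j - 3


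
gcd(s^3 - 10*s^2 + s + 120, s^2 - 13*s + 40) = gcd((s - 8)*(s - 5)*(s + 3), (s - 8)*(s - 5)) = s^2 - 13*s + 40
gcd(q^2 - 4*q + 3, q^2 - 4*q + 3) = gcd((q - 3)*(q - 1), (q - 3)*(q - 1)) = q^2 - 4*q + 3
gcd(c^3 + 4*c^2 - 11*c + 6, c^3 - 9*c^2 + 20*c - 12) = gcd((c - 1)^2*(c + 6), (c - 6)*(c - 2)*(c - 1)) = c - 1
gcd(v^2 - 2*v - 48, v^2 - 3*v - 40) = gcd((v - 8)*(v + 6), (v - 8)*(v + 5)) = v - 8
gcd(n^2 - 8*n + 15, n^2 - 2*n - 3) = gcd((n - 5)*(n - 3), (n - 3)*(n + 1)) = n - 3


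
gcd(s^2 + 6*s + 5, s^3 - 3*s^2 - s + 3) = s + 1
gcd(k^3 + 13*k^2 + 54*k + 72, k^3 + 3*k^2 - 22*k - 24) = k + 6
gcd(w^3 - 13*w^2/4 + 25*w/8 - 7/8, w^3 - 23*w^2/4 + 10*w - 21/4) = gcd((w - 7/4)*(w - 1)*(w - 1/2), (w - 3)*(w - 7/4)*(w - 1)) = w^2 - 11*w/4 + 7/4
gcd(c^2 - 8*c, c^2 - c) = c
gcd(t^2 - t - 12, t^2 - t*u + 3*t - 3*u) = t + 3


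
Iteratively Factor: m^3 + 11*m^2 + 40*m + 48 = (m + 3)*(m^2 + 8*m + 16) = (m + 3)*(m + 4)*(m + 4)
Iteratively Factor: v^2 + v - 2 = (v + 2)*(v - 1)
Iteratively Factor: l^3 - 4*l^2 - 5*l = (l)*(l^2 - 4*l - 5) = l*(l - 5)*(l + 1)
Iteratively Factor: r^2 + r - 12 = (r + 4)*(r - 3)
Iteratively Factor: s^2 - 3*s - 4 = (s - 4)*(s + 1)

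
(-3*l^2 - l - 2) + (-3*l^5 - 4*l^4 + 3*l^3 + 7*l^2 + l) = -3*l^5 - 4*l^4 + 3*l^3 + 4*l^2 - 2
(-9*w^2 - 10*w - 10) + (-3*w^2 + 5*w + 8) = -12*w^2 - 5*w - 2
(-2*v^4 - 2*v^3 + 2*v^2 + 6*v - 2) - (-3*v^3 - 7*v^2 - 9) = -2*v^4 + v^3 + 9*v^2 + 6*v + 7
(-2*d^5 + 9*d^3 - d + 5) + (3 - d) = -2*d^5 + 9*d^3 - 2*d + 8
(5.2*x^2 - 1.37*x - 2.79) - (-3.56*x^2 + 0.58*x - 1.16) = 8.76*x^2 - 1.95*x - 1.63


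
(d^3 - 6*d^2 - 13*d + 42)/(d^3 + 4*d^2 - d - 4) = (d^3 - 6*d^2 - 13*d + 42)/(d^3 + 4*d^2 - d - 4)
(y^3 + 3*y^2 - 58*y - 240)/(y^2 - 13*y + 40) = (y^2 + 11*y + 30)/(y - 5)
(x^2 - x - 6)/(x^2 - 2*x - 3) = (x + 2)/(x + 1)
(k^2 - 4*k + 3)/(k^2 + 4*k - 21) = (k - 1)/(k + 7)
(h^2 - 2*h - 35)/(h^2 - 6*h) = (h^2 - 2*h - 35)/(h*(h - 6))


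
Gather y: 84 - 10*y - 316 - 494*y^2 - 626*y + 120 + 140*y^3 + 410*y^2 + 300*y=140*y^3 - 84*y^2 - 336*y - 112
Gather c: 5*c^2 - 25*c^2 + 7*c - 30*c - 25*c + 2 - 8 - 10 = -20*c^2 - 48*c - 16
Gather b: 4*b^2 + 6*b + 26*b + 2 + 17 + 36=4*b^2 + 32*b + 55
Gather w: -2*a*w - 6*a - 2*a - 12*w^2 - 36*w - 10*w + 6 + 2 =-8*a - 12*w^2 + w*(-2*a - 46) + 8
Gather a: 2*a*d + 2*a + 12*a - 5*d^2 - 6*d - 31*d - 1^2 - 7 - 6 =a*(2*d + 14) - 5*d^2 - 37*d - 14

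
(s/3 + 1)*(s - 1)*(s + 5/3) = s^3/3 + 11*s^2/9 + s/9 - 5/3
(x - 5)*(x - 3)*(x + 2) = x^3 - 6*x^2 - x + 30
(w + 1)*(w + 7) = w^2 + 8*w + 7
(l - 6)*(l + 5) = l^2 - l - 30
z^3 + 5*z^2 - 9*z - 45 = (z - 3)*(z + 3)*(z + 5)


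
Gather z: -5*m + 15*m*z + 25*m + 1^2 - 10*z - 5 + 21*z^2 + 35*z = 20*m + 21*z^2 + z*(15*m + 25) - 4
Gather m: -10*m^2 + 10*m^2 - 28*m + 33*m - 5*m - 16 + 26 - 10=0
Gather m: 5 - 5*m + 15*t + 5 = -5*m + 15*t + 10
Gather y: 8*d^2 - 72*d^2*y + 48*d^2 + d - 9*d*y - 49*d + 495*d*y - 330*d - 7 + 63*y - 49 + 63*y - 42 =56*d^2 - 378*d + y*(-72*d^2 + 486*d + 126) - 98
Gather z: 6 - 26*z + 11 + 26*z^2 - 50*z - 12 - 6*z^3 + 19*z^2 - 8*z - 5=-6*z^3 + 45*z^2 - 84*z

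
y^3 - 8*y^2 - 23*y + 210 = (y - 7)*(y - 6)*(y + 5)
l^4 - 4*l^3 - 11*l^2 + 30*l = l*(l - 5)*(l - 2)*(l + 3)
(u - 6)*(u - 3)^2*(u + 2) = u^4 - 10*u^3 + 21*u^2 + 36*u - 108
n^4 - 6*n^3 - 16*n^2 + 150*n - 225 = (n - 5)*(n - 3)^2*(n + 5)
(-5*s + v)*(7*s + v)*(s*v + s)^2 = -35*s^4*v^2 - 70*s^4*v - 35*s^4 + 2*s^3*v^3 + 4*s^3*v^2 + 2*s^3*v + s^2*v^4 + 2*s^2*v^3 + s^2*v^2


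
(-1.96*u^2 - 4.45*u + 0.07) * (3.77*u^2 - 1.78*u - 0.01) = -7.3892*u^4 - 13.2877*u^3 + 8.2045*u^2 - 0.0801*u - 0.0007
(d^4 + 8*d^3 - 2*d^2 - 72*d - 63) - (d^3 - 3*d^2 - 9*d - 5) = d^4 + 7*d^3 + d^2 - 63*d - 58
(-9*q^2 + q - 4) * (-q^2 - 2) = 9*q^4 - q^3 + 22*q^2 - 2*q + 8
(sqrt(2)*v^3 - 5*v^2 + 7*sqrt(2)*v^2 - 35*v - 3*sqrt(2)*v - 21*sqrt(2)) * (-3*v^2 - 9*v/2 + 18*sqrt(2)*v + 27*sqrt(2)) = -3*sqrt(2)*v^5 - 51*sqrt(2)*v^4/2 + 51*v^4 - 225*sqrt(2)*v^3/2 + 867*v^3/2 - 1377*sqrt(2)*v^2/2 + 855*v^2/2 - 1701*sqrt(2)*v/2 - 918*v - 1134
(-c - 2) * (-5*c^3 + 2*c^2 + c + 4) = 5*c^4 + 8*c^3 - 5*c^2 - 6*c - 8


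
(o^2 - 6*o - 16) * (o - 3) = o^3 - 9*o^2 + 2*o + 48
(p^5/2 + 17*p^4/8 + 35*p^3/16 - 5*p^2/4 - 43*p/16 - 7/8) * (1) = p^5/2 + 17*p^4/8 + 35*p^3/16 - 5*p^2/4 - 43*p/16 - 7/8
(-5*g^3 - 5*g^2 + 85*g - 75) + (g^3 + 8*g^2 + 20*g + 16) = -4*g^3 + 3*g^2 + 105*g - 59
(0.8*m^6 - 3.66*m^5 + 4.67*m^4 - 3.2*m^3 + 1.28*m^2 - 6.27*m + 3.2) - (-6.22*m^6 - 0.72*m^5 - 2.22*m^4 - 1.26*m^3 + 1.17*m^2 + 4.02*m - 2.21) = 7.02*m^6 - 2.94*m^5 + 6.89*m^4 - 1.94*m^3 + 0.11*m^2 - 10.29*m + 5.41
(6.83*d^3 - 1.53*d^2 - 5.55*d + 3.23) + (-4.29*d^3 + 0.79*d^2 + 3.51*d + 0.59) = 2.54*d^3 - 0.74*d^2 - 2.04*d + 3.82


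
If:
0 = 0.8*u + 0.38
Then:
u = -0.48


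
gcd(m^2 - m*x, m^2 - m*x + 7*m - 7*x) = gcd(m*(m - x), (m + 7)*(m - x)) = -m + x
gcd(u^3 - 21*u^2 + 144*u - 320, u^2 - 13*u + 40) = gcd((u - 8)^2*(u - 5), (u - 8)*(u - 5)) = u^2 - 13*u + 40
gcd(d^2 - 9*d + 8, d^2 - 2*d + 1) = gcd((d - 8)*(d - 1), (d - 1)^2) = d - 1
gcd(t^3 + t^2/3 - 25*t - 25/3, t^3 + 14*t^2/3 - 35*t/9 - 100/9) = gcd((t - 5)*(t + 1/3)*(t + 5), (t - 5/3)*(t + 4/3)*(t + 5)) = t + 5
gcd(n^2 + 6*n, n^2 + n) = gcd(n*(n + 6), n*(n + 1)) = n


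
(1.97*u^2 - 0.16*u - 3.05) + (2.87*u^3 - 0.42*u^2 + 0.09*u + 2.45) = 2.87*u^3 + 1.55*u^2 - 0.07*u - 0.6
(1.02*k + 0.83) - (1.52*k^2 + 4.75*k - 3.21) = -1.52*k^2 - 3.73*k + 4.04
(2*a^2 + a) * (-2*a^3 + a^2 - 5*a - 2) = -4*a^5 - 9*a^3 - 9*a^2 - 2*a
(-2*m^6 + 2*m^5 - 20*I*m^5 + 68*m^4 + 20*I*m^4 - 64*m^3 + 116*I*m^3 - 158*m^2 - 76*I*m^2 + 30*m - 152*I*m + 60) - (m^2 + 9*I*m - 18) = -2*m^6 + 2*m^5 - 20*I*m^5 + 68*m^4 + 20*I*m^4 - 64*m^3 + 116*I*m^3 - 159*m^2 - 76*I*m^2 + 30*m - 161*I*m + 78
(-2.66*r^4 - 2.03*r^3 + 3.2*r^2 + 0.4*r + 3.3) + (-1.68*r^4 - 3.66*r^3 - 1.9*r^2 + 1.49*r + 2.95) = -4.34*r^4 - 5.69*r^3 + 1.3*r^2 + 1.89*r + 6.25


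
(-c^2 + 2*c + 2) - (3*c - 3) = -c^2 - c + 5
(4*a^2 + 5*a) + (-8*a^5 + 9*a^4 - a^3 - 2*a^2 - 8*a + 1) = -8*a^5 + 9*a^4 - a^3 + 2*a^2 - 3*a + 1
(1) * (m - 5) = m - 5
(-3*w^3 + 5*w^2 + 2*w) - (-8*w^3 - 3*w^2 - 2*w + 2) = 5*w^3 + 8*w^2 + 4*w - 2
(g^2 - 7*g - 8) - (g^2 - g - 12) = 4 - 6*g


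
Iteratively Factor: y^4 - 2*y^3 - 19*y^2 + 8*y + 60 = (y + 2)*(y^3 - 4*y^2 - 11*y + 30) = (y - 2)*(y + 2)*(y^2 - 2*y - 15) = (y - 5)*(y - 2)*(y + 2)*(y + 3)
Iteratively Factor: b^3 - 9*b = (b - 3)*(b^2 + 3*b) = (b - 3)*(b + 3)*(b)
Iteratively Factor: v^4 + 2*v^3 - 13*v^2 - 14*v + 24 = (v - 1)*(v^3 + 3*v^2 - 10*v - 24) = (v - 3)*(v - 1)*(v^2 + 6*v + 8) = (v - 3)*(v - 1)*(v + 4)*(v + 2)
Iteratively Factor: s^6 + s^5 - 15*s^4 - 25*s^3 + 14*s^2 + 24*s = (s + 3)*(s^5 - 2*s^4 - 9*s^3 + 2*s^2 + 8*s) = (s + 1)*(s + 3)*(s^4 - 3*s^3 - 6*s^2 + 8*s) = (s - 4)*(s + 1)*(s + 3)*(s^3 + s^2 - 2*s) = (s - 4)*(s - 1)*(s + 1)*(s + 3)*(s^2 + 2*s) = s*(s - 4)*(s - 1)*(s + 1)*(s + 3)*(s + 2)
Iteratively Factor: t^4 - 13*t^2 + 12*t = (t - 1)*(t^3 + t^2 - 12*t) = (t - 1)*(t + 4)*(t^2 - 3*t) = t*(t - 1)*(t + 4)*(t - 3)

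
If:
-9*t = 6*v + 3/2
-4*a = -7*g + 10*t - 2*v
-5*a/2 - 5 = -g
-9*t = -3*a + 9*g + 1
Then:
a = -1817/750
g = -317/300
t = 69/500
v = -457/1000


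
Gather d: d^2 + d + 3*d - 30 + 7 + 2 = d^2 + 4*d - 21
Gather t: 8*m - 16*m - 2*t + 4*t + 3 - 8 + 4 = -8*m + 2*t - 1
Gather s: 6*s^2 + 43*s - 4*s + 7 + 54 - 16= 6*s^2 + 39*s + 45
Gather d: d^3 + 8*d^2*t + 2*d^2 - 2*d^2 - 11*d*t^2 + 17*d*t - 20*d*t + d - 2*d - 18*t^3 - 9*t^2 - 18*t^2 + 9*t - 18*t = d^3 + 8*d^2*t + d*(-11*t^2 - 3*t - 1) - 18*t^3 - 27*t^2 - 9*t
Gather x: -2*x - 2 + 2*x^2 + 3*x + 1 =2*x^2 + x - 1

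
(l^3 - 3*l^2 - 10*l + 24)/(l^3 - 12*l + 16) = (l^2 - l - 12)/(l^2 + 2*l - 8)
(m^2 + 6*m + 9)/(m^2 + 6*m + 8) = (m^2 + 6*m + 9)/(m^2 + 6*m + 8)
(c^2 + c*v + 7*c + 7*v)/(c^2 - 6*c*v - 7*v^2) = (-c - 7)/(-c + 7*v)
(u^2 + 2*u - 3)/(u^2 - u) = (u + 3)/u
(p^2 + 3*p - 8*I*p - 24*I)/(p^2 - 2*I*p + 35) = (p^2 + p*(3 - 8*I) - 24*I)/(p^2 - 2*I*p + 35)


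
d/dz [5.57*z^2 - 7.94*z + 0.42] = 11.14*z - 7.94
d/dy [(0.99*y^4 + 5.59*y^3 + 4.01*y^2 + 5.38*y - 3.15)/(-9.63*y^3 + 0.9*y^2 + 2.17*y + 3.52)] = (-9.53370000000001*y^6 + 1.78199999999998*y^5 + 50.0922*y^4 + 141.8186*y^3 - 28.1134*y^2 + 33.9004*y + 25.7731)/(92.7369*y^6 - 17.334*y^5 - 40.9842*y^4 - 63.8892*y^3 + 11.0449*y^2 + 15.2768*y + 12.3904)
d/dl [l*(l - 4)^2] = (l - 4)*(3*l - 4)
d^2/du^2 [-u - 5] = 0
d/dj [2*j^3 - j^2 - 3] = 2*j*(3*j - 1)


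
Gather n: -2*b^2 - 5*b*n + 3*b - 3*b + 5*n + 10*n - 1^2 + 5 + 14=-2*b^2 + n*(15 - 5*b) + 18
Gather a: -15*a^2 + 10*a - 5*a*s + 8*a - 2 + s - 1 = -15*a^2 + a*(18 - 5*s) + s - 3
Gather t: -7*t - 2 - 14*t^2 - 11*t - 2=-14*t^2 - 18*t - 4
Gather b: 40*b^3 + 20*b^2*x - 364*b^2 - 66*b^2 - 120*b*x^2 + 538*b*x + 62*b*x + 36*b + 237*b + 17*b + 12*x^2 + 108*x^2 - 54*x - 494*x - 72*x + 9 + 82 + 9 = 40*b^3 + b^2*(20*x - 430) + b*(-120*x^2 + 600*x + 290) + 120*x^2 - 620*x + 100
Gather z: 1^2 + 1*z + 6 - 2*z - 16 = -z - 9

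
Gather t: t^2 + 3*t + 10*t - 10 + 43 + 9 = t^2 + 13*t + 42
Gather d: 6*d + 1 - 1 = 6*d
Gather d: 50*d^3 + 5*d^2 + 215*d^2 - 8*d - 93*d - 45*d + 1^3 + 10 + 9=50*d^3 + 220*d^2 - 146*d + 20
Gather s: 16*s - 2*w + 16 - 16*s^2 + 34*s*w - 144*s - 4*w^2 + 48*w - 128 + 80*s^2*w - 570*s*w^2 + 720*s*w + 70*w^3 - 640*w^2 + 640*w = s^2*(80*w - 16) + s*(-570*w^2 + 754*w - 128) + 70*w^3 - 644*w^2 + 686*w - 112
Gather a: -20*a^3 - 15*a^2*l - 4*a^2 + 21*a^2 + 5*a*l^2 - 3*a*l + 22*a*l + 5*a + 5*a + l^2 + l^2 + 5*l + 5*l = -20*a^3 + a^2*(17 - 15*l) + a*(5*l^2 + 19*l + 10) + 2*l^2 + 10*l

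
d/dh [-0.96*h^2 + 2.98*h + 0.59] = 2.98 - 1.92*h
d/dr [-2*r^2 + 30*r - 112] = 30 - 4*r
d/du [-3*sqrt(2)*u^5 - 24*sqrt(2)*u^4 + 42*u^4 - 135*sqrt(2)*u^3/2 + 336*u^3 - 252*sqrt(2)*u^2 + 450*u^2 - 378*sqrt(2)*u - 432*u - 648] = -15*sqrt(2)*u^4 - 96*sqrt(2)*u^3 + 168*u^3 - 405*sqrt(2)*u^2/2 + 1008*u^2 - 504*sqrt(2)*u + 900*u - 378*sqrt(2) - 432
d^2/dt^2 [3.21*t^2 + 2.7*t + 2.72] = 6.42000000000000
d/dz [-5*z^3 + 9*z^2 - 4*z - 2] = -15*z^2 + 18*z - 4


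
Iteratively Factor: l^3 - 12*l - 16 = (l + 2)*(l^2 - 2*l - 8) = (l - 4)*(l + 2)*(l + 2)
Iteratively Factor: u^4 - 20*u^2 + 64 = (u + 2)*(u^3 - 2*u^2 - 16*u + 32) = (u - 2)*(u + 2)*(u^2 - 16) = (u - 4)*(u - 2)*(u + 2)*(u + 4)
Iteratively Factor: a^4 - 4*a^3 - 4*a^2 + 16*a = (a + 2)*(a^3 - 6*a^2 + 8*a) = a*(a + 2)*(a^2 - 6*a + 8) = a*(a - 2)*(a + 2)*(a - 4)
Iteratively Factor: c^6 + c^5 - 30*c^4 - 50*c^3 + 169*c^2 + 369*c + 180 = (c + 1)*(c^5 - 30*c^3 - 20*c^2 + 189*c + 180) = (c - 3)*(c + 1)*(c^4 + 3*c^3 - 21*c^2 - 83*c - 60) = (c - 5)*(c - 3)*(c + 1)*(c^3 + 8*c^2 + 19*c + 12) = (c - 5)*(c - 3)*(c + 1)*(c + 4)*(c^2 + 4*c + 3) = (c - 5)*(c - 3)*(c + 1)^2*(c + 4)*(c + 3)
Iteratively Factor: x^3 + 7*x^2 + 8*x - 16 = (x + 4)*(x^2 + 3*x - 4) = (x + 4)^2*(x - 1)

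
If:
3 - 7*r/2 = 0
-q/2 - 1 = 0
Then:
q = -2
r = 6/7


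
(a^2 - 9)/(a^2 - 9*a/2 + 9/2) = 2*(a + 3)/(2*a - 3)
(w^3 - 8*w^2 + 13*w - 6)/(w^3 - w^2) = 1 - 7/w + 6/w^2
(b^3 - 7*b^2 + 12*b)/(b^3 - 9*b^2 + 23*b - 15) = b*(b - 4)/(b^2 - 6*b + 5)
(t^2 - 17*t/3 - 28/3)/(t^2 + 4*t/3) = (t - 7)/t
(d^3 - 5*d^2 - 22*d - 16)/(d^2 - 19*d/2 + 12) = 2*(d^2 + 3*d + 2)/(2*d - 3)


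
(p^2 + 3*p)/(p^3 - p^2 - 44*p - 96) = p/(p^2 - 4*p - 32)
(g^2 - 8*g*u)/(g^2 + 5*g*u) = (g - 8*u)/(g + 5*u)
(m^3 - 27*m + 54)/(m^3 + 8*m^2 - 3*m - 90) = (m - 3)/(m + 5)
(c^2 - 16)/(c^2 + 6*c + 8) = (c - 4)/(c + 2)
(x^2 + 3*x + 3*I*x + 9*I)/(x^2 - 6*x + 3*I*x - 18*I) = (x + 3)/(x - 6)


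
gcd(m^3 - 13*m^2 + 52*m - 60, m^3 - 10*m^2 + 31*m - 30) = m^2 - 7*m + 10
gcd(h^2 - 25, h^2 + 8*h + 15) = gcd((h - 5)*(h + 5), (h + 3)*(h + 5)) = h + 5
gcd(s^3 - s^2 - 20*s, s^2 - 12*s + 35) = s - 5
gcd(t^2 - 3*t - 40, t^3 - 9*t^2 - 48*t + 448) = t - 8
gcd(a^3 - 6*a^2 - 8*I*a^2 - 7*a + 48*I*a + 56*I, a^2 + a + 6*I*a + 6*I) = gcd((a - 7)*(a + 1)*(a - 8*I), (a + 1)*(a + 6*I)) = a + 1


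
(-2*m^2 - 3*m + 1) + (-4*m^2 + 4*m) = -6*m^2 + m + 1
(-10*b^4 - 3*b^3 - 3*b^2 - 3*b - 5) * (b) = -10*b^5 - 3*b^4 - 3*b^3 - 3*b^2 - 5*b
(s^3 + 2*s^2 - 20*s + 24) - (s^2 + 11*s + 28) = s^3 + s^2 - 31*s - 4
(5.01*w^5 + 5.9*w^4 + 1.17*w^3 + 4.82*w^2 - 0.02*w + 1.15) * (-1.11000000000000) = -5.5611*w^5 - 6.549*w^4 - 1.2987*w^3 - 5.3502*w^2 + 0.0222*w - 1.2765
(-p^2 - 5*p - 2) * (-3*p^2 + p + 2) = 3*p^4 + 14*p^3 - p^2 - 12*p - 4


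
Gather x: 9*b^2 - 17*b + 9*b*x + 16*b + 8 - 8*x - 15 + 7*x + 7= 9*b^2 - b + x*(9*b - 1)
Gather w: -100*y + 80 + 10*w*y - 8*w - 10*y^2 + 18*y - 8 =w*(10*y - 8) - 10*y^2 - 82*y + 72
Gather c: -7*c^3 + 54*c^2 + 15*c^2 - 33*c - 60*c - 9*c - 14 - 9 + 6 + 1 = -7*c^3 + 69*c^2 - 102*c - 16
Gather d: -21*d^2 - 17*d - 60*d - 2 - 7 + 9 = -21*d^2 - 77*d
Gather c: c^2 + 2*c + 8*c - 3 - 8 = c^2 + 10*c - 11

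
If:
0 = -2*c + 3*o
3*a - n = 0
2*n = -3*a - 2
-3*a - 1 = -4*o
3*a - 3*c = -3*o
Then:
No Solution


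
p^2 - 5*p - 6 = (p - 6)*(p + 1)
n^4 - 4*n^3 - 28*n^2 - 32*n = n*(n - 8)*(n + 2)^2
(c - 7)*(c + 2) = c^2 - 5*c - 14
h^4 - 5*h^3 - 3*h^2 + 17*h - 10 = (h - 5)*(h - 1)^2*(h + 2)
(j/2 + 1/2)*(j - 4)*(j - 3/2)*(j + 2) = j^4/2 - 5*j^3/4 - 17*j^2/4 + 7*j/2 + 6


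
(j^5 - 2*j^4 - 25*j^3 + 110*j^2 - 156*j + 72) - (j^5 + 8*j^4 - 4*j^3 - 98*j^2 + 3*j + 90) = -10*j^4 - 21*j^3 + 208*j^2 - 159*j - 18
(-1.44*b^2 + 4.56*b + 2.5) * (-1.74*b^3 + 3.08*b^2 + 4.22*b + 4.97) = 2.5056*b^5 - 12.3696*b^4 + 3.618*b^3 + 19.7864*b^2 + 33.2132*b + 12.425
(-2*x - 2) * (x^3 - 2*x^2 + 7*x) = -2*x^4 + 2*x^3 - 10*x^2 - 14*x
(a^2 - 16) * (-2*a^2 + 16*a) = -2*a^4 + 16*a^3 + 32*a^2 - 256*a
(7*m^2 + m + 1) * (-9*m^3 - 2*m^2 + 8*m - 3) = -63*m^5 - 23*m^4 + 45*m^3 - 15*m^2 + 5*m - 3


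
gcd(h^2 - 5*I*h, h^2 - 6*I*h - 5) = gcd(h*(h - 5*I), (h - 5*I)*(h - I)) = h - 5*I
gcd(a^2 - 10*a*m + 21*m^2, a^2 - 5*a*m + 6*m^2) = a - 3*m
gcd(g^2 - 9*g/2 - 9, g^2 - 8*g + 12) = g - 6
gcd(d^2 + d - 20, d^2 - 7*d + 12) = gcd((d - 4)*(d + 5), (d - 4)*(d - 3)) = d - 4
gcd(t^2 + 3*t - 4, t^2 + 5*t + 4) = t + 4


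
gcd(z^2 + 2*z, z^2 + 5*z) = z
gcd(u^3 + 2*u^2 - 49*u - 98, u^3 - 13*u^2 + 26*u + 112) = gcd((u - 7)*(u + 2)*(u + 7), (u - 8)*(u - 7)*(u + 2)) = u^2 - 5*u - 14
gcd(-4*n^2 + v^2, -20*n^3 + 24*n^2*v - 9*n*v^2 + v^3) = -2*n + v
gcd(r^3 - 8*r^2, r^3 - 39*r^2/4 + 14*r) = r^2 - 8*r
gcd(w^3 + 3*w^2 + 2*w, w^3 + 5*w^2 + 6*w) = w^2 + 2*w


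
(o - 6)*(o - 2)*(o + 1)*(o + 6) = o^4 - o^3 - 38*o^2 + 36*o + 72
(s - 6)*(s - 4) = s^2 - 10*s + 24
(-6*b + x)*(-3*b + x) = 18*b^2 - 9*b*x + x^2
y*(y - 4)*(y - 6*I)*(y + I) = y^4 - 4*y^3 - 5*I*y^3 + 6*y^2 + 20*I*y^2 - 24*y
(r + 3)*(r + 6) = r^2 + 9*r + 18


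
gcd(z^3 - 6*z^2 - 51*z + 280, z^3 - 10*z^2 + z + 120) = z^2 - 13*z + 40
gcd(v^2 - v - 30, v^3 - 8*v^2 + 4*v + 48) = v - 6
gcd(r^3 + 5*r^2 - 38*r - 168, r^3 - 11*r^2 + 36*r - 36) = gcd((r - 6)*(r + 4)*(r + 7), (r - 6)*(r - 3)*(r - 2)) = r - 6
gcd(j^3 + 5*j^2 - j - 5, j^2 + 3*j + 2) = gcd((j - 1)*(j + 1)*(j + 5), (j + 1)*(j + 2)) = j + 1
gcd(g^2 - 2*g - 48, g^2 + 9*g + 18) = g + 6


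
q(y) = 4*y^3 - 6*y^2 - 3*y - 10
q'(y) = 12*y^2 - 12*y - 3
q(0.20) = -10.81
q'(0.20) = -4.92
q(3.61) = 89.16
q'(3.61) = 110.07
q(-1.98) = -58.63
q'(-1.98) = 67.80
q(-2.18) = -73.42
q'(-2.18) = 80.19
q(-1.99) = -59.31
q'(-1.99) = 68.40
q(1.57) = -14.02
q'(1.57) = 7.74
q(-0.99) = -16.79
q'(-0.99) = 20.64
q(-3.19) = -191.33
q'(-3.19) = 157.39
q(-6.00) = -1072.00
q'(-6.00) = 501.00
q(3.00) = 35.00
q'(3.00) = 69.00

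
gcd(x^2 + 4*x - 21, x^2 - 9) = x - 3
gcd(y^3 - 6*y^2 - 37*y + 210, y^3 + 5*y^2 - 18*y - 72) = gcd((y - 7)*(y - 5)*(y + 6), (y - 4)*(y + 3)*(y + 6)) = y + 6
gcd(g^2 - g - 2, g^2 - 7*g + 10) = g - 2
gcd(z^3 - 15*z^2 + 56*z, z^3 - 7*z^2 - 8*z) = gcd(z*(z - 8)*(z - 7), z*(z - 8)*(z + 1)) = z^2 - 8*z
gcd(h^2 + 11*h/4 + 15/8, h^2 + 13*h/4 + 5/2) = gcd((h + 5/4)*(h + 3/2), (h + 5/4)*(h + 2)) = h + 5/4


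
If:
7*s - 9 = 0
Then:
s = 9/7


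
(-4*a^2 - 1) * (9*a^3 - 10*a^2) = -36*a^5 + 40*a^4 - 9*a^3 + 10*a^2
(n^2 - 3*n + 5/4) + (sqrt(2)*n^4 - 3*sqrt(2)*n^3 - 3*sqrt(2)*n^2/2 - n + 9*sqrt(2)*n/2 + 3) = sqrt(2)*n^4 - 3*sqrt(2)*n^3 - 3*sqrt(2)*n^2/2 + n^2 - 4*n + 9*sqrt(2)*n/2 + 17/4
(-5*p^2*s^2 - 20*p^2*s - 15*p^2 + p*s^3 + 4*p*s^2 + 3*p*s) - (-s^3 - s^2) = -5*p^2*s^2 - 20*p^2*s - 15*p^2 + p*s^3 + 4*p*s^2 + 3*p*s + s^3 + s^2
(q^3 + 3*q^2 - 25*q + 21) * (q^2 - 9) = q^5 + 3*q^4 - 34*q^3 - 6*q^2 + 225*q - 189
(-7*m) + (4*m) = -3*m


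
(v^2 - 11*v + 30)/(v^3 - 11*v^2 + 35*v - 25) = (v - 6)/(v^2 - 6*v + 5)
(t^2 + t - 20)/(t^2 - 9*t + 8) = (t^2 + t - 20)/(t^2 - 9*t + 8)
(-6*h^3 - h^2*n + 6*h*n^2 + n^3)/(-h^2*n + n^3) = (6*h + n)/n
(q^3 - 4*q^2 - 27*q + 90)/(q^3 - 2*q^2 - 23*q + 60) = (q - 6)/(q - 4)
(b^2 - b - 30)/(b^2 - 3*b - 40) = (b - 6)/(b - 8)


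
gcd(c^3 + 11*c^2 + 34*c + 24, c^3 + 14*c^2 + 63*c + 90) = c + 6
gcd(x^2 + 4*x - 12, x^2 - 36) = x + 6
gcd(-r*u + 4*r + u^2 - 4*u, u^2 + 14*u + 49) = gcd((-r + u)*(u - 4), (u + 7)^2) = 1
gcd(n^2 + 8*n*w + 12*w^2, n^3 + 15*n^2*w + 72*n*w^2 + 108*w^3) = n + 6*w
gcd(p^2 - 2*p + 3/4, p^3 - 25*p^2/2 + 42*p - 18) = p - 1/2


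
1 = 1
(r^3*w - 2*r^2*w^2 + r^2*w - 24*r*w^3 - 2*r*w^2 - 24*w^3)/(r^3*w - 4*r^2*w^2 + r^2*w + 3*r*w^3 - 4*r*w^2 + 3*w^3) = (r^2 - 2*r*w - 24*w^2)/(r^2 - 4*r*w + 3*w^2)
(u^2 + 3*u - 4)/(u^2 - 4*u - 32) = (u - 1)/(u - 8)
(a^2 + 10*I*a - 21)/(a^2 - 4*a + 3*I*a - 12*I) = (a + 7*I)/(a - 4)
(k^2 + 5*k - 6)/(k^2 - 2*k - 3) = (-k^2 - 5*k + 6)/(-k^2 + 2*k + 3)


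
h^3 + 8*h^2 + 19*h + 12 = (h + 1)*(h + 3)*(h + 4)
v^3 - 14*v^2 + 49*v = v*(v - 7)^2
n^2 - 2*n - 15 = (n - 5)*(n + 3)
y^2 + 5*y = y*(y + 5)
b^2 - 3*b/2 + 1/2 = (b - 1)*(b - 1/2)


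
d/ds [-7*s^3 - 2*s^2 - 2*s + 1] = -21*s^2 - 4*s - 2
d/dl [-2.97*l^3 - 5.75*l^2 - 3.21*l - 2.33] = -8.91*l^2 - 11.5*l - 3.21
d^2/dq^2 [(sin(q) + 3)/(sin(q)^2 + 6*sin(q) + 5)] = (-sin(q)^5 - 6*sin(q)^4 - 22*sin(q)^3 + 143*sin(q) + 126)/(sin(q)^2 + 6*sin(q) + 5)^3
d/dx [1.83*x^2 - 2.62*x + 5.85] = 3.66*x - 2.62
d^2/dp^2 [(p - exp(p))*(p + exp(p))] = 2 - 4*exp(2*p)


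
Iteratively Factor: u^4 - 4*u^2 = (u)*(u^3 - 4*u) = u*(u + 2)*(u^2 - 2*u) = u^2*(u + 2)*(u - 2)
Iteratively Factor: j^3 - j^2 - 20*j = (j - 5)*(j^2 + 4*j) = j*(j - 5)*(j + 4)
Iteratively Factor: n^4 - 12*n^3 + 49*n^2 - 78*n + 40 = (n - 1)*(n^3 - 11*n^2 + 38*n - 40) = (n - 4)*(n - 1)*(n^2 - 7*n + 10) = (n - 5)*(n - 4)*(n - 1)*(n - 2)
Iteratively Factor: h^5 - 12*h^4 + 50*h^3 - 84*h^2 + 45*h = (h - 1)*(h^4 - 11*h^3 + 39*h^2 - 45*h) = (h - 3)*(h - 1)*(h^3 - 8*h^2 + 15*h) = (h - 3)^2*(h - 1)*(h^2 - 5*h) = h*(h - 3)^2*(h - 1)*(h - 5)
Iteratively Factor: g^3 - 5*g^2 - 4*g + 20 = (g - 5)*(g^2 - 4) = (g - 5)*(g + 2)*(g - 2)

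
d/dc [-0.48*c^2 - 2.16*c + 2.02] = -0.96*c - 2.16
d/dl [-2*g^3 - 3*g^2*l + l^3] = -3*g^2 + 3*l^2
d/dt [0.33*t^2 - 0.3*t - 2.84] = 0.66*t - 0.3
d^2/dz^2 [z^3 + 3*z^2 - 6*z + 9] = 6*z + 6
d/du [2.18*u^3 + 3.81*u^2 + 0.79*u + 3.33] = 6.54*u^2 + 7.62*u + 0.79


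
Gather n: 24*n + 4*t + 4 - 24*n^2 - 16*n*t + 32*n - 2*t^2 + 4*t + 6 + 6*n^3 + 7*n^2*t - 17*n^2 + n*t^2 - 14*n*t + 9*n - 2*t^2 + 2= 6*n^3 + n^2*(7*t - 41) + n*(t^2 - 30*t + 65) - 4*t^2 + 8*t + 12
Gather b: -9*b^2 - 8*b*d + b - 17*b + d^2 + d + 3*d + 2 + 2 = -9*b^2 + b*(-8*d - 16) + d^2 + 4*d + 4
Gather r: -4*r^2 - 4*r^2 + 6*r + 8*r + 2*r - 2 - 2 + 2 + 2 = -8*r^2 + 16*r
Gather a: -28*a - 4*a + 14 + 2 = 16 - 32*a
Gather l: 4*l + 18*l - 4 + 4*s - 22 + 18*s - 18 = 22*l + 22*s - 44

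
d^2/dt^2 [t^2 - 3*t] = 2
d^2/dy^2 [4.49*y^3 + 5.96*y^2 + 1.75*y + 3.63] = 26.94*y + 11.92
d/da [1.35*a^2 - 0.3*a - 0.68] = 2.7*a - 0.3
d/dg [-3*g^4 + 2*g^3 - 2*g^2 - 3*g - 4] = -12*g^3 + 6*g^2 - 4*g - 3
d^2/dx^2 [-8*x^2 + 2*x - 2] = -16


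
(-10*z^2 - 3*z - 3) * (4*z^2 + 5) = -40*z^4 - 12*z^3 - 62*z^2 - 15*z - 15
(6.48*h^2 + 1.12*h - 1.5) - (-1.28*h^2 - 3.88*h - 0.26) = 7.76*h^2 + 5.0*h - 1.24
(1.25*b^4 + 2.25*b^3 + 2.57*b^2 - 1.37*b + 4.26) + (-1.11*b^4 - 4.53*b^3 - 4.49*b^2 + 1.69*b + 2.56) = 0.14*b^4 - 2.28*b^3 - 1.92*b^2 + 0.32*b + 6.82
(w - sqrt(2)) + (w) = 2*w - sqrt(2)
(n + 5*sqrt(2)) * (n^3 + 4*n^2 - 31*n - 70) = n^4 + 4*n^3 + 5*sqrt(2)*n^3 - 31*n^2 + 20*sqrt(2)*n^2 - 155*sqrt(2)*n - 70*n - 350*sqrt(2)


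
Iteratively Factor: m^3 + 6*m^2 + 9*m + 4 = (m + 1)*(m^2 + 5*m + 4) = (m + 1)*(m + 4)*(m + 1)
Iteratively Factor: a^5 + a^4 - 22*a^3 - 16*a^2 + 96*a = (a + 3)*(a^4 - 2*a^3 - 16*a^2 + 32*a) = (a - 2)*(a + 3)*(a^3 - 16*a) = a*(a - 2)*(a + 3)*(a^2 - 16) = a*(a - 2)*(a + 3)*(a + 4)*(a - 4)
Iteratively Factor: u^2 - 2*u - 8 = (u - 4)*(u + 2)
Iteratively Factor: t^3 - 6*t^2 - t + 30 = (t + 2)*(t^2 - 8*t + 15) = (t - 3)*(t + 2)*(t - 5)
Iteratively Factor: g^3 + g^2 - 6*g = (g)*(g^2 + g - 6) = g*(g - 2)*(g + 3)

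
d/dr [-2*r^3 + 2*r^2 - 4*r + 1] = -6*r^2 + 4*r - 4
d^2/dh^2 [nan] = 0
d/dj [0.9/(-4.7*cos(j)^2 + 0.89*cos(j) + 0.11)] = (0.801 - 8.46*cos(j))*sin(j)/(-4.7*cos(j)^2 + 0.89*cos(j) + 0.11)^2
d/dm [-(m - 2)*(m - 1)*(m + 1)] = -3*m^2 + 4*m + 1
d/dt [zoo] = 0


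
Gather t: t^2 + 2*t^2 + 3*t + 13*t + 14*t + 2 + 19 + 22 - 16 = 3*t^2 + 30*t + 27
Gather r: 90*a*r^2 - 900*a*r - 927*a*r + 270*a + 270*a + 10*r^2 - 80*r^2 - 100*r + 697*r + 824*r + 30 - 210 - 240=540*a + r^2*(90*a - 70) + r*(1421 - 1827*a) - 420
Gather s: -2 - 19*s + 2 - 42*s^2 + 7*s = -42*s^2 - 12*s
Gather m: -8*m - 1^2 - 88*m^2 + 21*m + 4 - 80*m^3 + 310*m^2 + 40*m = -80*m^3 + 222*m^2 + 53*m + 3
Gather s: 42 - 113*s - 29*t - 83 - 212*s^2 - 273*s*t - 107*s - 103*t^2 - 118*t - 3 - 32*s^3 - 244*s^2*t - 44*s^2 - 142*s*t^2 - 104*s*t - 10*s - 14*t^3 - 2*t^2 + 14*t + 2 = -32*s^3 + s^2*(-244*t - 256) + s*(-142*t^2 - 377*t - 230) - 14*t^3 - 105*t^2 - 133*t - 42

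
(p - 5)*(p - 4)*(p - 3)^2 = p^4 - 15*p^3 + 83*p^2 - 201*p + 180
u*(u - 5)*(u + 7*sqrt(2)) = u^3 - 5*u^2 + 7*sqrt(2)*u^2 - 35*sqrt(2)*u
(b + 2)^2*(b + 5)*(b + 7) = b^4 + 16*b^3 + 87*b^2 + 188*b + 140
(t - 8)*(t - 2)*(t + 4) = t^3 - 6*t^2 - 24*t + 64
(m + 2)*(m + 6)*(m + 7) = m^3 + 15*m^2 + 68*m + 84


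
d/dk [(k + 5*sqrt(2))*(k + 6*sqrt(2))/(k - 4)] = (k^2 - 8*k - 44*sqrt(2) - 60)/(k^2 - 8*k + 16)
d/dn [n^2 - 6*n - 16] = 2*n - 6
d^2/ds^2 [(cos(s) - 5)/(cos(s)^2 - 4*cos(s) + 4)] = (69*cos(s)/4 + 6*cos(2*s) - cos(3*s)/4 - 16)/(cos(s) - 2)^4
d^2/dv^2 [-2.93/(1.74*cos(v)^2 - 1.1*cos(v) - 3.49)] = (-35.483472*(1 - cos(v)^2)^2 + 16.82406*cos(v)^3 - 92.457908*cos(v)^2 - 22.39985*cos(v) + 78.159508)/(-1.74*cos(v)^2 + 1.1*cos(v) + 3.49)^3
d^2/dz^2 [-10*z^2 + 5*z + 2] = -20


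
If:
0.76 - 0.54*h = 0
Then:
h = 1.41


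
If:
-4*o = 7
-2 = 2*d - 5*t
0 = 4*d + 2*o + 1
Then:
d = 5/8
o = -7/4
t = 13/20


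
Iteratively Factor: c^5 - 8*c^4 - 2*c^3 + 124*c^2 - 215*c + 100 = (c - 1)*(c^4 - 7*c^3 - 9*c^2 + 115*c - 100) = (c - 1)^2*(c^3 - 6*c^2 - 15*c + 100) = (c - 5)*(c - 1)^2*(c^2 - c - 20) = (c - 5)^2*(c - 1)^2*(c + 4)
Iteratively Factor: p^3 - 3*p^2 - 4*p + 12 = (p - 2)*(p^2 - p - 6) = (p - 2)*(p + 2)*(p - 3)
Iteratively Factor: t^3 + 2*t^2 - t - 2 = (t + 2)*(t^2 - 1) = (t + 1)*(t + 2)*(t - 1)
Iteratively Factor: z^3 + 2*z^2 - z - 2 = (z + 1)*(z^2 + z - 2) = (z + 1)*(z + 2)*(z - 1)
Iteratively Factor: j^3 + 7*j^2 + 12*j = (j + 3)*(j^2 + 4*j) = j*(j + 3)*(j + 4)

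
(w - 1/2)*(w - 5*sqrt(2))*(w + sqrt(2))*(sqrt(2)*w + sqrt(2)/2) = sqrt(2)*w^4 - 8*w^3 - 41*sqrt(2)*w^2/4 + 2*w + 5*sqrt(2)/2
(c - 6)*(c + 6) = c^2 - 36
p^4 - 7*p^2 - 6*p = p*(p - 3)*(p + 1)*(p + 2)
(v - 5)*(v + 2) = v^2 - 3*v - 10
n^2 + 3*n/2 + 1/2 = (n + 1/2)*(n + 1)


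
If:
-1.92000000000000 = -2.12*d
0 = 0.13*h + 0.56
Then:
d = 0.91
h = -4.31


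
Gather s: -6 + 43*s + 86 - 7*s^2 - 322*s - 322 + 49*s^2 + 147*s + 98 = 42*s^2 - 132*s - 144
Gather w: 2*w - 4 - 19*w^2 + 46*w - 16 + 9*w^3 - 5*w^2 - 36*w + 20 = 9*w^3 - 24*w^2 + 12*w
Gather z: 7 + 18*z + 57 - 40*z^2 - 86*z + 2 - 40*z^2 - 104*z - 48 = -80*z^2 - 172*z + 18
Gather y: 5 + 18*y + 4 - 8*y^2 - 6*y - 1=-8*y^2 + 12*y + 8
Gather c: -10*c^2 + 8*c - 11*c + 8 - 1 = -10*c^2 - 3*c + 7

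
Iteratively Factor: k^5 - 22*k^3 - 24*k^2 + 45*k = (k)*(k^4 - 22*k^2 - 24*k + 45) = k*(k + 3)*(k^3 - 3*k^2 - 13*k + 15) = k*(k - 5)*(k + 3)*(k^2 + 2*k - 3) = k*(k - 5)*(k + 3)^2*(k - 1)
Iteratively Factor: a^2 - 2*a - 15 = (a - 5)*(a + 3)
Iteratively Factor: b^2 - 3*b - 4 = (b + 1)*(b - 4)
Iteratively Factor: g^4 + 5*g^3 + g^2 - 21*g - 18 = (g + 3)*(g^3 + 2*g^2 - 5*g - 6) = (g + 1)*(g + 3)*(g^2 + g - 6) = (g - 2)*(g + 1)*(g + 3)*(g + 3)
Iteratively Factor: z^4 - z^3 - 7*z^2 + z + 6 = (z + 1)*(z^3 - 2*z^2 - 5*z + 6) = (z - 1)*(z + 1)*(z^2 - z - 6) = (z - 3)*(z - 1)*(z + 1)*(z + 2)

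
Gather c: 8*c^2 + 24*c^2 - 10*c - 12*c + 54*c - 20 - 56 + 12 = 32*c^2 + 32*c - 64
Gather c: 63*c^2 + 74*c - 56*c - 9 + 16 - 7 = 63*c^2 + 18*c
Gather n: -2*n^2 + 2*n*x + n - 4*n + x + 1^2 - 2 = -2*n^2 + n*(2*x - 3) + x - 1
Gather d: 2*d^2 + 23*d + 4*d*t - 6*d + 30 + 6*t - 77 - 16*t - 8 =2*d^2 + d*(4*t + 17) - 10*t - 55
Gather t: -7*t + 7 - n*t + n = n + t*(-n - 7) + 7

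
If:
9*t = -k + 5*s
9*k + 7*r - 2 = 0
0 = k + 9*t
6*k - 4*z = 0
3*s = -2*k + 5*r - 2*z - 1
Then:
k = 3/80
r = 19/80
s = 0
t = -1/240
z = 9/160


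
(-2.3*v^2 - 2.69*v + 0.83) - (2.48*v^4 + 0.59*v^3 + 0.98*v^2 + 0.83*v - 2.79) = -2.48*v^4 - 0.59*v^3 - 3.28*v^2 - 3.52*v + 3.62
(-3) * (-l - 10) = 3*l + 30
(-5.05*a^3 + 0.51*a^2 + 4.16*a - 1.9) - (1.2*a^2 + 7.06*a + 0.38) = -5.05*a^3 - 0.69*a^2 - 2.9*a - 2.28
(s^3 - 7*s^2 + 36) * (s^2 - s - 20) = s^5 - 8*s^4 - 13*s^3 + 176*s^2 - 36*s - 720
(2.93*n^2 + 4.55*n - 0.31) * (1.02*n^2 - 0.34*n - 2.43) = 2.9886*n^4 + 3.6448*n^3 - 8.9831*n^2 - 10.9511*n + 0.7533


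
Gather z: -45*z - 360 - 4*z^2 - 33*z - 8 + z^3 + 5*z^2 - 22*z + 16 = z^3 + z^2 - 100*z - 352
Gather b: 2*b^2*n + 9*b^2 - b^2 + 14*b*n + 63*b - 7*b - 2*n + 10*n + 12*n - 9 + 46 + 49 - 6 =b^2*(2*n + 8) + b*(14*n + 56) + 20*n + 80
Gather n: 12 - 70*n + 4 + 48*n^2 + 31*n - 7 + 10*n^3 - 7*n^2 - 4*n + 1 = 10*n^3 + 41*n^2 - 43*n + 10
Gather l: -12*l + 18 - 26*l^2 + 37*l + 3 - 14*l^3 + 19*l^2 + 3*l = -14*l^3 - 7*l^2 + 28*l + 21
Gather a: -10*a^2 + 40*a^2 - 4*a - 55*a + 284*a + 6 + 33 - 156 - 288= 30*a^2 + 225*a - 405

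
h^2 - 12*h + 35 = (h - 7)*(h - 5)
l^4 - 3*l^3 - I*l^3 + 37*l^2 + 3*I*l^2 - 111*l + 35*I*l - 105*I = (l - 3)*(l - 7*I)*(l + I)*(l + 5*I)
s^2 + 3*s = s*(s + 3)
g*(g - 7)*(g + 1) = g^3 - 6*g^2 - 7*g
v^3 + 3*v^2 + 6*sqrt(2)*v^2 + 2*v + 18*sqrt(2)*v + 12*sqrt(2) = (v + 1)*(v + 2)*(v + 6*sqrt(2))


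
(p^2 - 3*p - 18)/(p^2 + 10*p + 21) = (p - 6)/(p + 7)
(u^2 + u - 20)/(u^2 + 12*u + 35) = (u - 4)/(u + 7)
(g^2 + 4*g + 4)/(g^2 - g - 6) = (g + 2)/(g - 3)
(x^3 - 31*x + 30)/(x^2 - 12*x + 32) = (x^3 - 31*x + 30)/(x^2 - 12*x + 32)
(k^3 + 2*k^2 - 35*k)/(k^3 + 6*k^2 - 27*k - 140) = k/(k + 4)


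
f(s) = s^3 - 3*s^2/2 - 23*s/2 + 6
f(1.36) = -9.90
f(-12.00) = -1800.00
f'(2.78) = 3.35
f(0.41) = 1.10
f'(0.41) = -12.23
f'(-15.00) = 708.50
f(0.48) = 0.24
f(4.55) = 16.82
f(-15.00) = -3534.00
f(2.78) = -16.08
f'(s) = 3*s^2 - 3*s - 23/2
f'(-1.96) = 5.90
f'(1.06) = -11.31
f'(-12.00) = 456.50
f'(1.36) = -10.03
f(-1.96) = 15.25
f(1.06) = -6.68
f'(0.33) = -12.16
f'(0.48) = -12.25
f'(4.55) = 36.96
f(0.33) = 2.08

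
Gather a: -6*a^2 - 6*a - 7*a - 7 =-6*a^2 - 13*a - 7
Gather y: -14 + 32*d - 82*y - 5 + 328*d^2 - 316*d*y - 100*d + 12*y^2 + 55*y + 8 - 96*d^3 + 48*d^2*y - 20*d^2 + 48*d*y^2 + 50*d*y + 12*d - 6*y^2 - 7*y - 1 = -96*d^3 + 308*d^2 - 56*d + y^2*(48*d + 6) + y*(48*d^2 - 266*d - 34) - 12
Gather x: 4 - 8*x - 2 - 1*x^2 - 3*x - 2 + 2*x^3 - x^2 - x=2*x^3 - 2*x^2 - 12*x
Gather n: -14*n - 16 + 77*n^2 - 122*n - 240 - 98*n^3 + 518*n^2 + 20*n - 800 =-98*n^3 + 595*n^2 - 116*n - 1056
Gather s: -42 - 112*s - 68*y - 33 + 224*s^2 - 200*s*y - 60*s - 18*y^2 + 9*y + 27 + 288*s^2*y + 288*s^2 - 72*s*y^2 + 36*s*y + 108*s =s^2*(288*y + 512) + s*(-72*y^2 - 164*y - 64) - 18*y^2 - 59*y - 48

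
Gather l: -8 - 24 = -32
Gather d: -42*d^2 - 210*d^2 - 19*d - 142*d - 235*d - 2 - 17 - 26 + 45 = -252*d^2 - 396*d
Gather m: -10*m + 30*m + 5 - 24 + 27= 20*m + 8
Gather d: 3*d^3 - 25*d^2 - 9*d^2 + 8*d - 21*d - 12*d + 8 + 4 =3*d^3 - 34*d^2 - 25*d + 12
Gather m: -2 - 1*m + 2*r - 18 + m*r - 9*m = m*(r - 10) + 2*r - 20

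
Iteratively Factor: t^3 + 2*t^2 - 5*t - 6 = (t - 2)*(t^2 + 4*t + 3) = (t - 2)*(t + 1)*(t + 3)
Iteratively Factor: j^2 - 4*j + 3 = (j - 1)*(j - 3)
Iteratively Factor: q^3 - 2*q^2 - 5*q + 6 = (q - 1)*(q^2 - q - 6) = (q - 1)*(q + 2)*(q - 3)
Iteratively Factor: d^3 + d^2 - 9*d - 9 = (d + 3)*(d^2 - 2*d - 3) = (d - 3)*(d + 3)*(d + 1)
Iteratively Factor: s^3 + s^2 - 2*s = (s + 2)*(s^2 - s) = s*(s + 2)*(s - 1)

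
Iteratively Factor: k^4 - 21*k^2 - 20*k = (k + 4)*(k^3 - 4*k^2 - 5*k) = (k + 1)*(k + 4)*(k^2 - 5*k) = (k - 5)*(k + 1)*(k + 4)*(k)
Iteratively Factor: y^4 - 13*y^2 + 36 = (y - 3)*(y^3 + 3*y^2 - 4*y - 12) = (y - 3)*(y - 2)*(y^2 + 5*y + 6) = (y - 3)*(y - 2)*(y + 3)*(y + 2)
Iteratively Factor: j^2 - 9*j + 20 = (j - 4)*(j - 5)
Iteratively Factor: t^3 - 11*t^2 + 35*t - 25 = (t - 1)*(t^2 - 10*t + 25) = (t - 5)*(t - 1)*(t - 5)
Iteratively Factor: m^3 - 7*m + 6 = (m - 1)*(m^2 + m - 6) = (m - 1)*(m + 3)*(m - 2)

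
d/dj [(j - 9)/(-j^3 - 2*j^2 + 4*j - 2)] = (-j^3 - 2*j^2 + 4*j + (j - 9)*(3*j^2 + 4*j - 4) - 2)/(j^3 + 2*j^2 - 4*j + 2)^2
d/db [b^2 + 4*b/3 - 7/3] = 2*b + 4/3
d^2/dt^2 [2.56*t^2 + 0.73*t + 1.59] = 5.12000000000000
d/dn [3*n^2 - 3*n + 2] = 6*n - 3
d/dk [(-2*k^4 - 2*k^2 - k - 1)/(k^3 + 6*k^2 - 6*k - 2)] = (-2*k^6 - 24*k^5 + 38*k^4 + 18*k^3 + 21*k^2 + 20*k - 4)/(k^6 + 12*k^5 + 24*k^4 - 76*k^3 + 12*k^2 + 24*k + 4)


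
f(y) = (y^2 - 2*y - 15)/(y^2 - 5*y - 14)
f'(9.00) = -0.56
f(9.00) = 2.18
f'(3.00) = -0.17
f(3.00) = 0.60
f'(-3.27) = -0.50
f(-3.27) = 0.17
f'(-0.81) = -0.59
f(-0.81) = 1.37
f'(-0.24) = -0.29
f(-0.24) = 1.13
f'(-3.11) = -0.65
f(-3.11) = 0.08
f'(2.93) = -0.17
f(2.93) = 0.61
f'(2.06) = -0.14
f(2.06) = 0.74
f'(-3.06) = -0.71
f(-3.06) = 0.05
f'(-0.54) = -0.40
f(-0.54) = 1.24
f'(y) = (5 - 2*y)*(y^2 - 2*y - 15)/(y^2 - 5*y - 14)^2 + (2*y - 2)/(y^2 - 5*y - 14)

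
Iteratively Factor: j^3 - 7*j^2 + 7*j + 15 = (j + 1)*(j^2 - 8*j + 15) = (j - 5)*(j + 1)*(j - 3)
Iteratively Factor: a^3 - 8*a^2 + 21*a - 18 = (a - 3)*(a^2 - 5*a + 6) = (a - 3)^2*(a - 2)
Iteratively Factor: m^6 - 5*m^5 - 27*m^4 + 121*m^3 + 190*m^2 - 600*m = (m)*(m^5 - 5*m^4 - 27*m^3 + 121*m^2 + 190*m - 600) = m*(m + 3)*(m^4 - 8*m^3 - 3*m^2 + 130*m - 200) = m*(m - 5)*(m + 3)*(m^3 - 3*m^2 - 18*m + 40) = m*(m - 5)*(m - 2)*(m + 3)*(m^2 - m - 20) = m*(m - 5)*(m - 2)*(m + 3)*(m + 4)*(m - 5)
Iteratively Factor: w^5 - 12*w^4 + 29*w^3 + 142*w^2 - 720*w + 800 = (w - 4)*(w^4 - 8*w^3 - 3*w^2 + 130*w - 200) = (w - 4)*(w - 2)*(w^3 - 6*w^2 - 15*w + 100) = (w - 5)*(w - 4)*(w - 2)*(w^2 - w - 20) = (w - 5)^2*(w - 4)*(w - 2)*(w + 4)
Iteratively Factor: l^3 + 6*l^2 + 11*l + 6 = (l + 1)*(l^2 + 5*l + 6) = (l + 1)*(l + 3)*(l + 2)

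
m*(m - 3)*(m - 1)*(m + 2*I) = m^4 - 4*m^3 + 2*I*m^3 + 3*m^2 - 8*I*m^2 + 6*I*m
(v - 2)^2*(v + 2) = v^3 - 2*v^2 - 4*v + 8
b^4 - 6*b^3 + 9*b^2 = b^2*(b - 3)^2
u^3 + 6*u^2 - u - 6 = (u - 1)*(u + 1)*(u + 6)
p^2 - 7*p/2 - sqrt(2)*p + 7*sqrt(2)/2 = (p - 7/2)*(p - sqrt(2))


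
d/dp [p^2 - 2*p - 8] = 2*p - 2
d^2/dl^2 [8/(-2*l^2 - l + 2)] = 16*(4*l^2 + 2*l - (4*l + 1)^2 - 4)/(2*l^2 + l - 2)^3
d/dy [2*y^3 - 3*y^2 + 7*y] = 6*y^2 - 6*y + 7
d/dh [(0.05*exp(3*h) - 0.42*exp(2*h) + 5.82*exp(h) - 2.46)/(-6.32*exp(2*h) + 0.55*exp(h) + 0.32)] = (-0.316*exp(4*h) + 0.0549999999999997*exp(3*h) + 36.5994*exp(2*h) - 31.3632*exp(h) + 3.2154)*exp(h)/(39.9424*exp(4*h) - 6.952*exp(3*h) - 3.7423*exp(2*h) + 0.352*exp(h) + 0.1024)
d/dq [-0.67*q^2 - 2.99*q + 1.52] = -1.34*q - 2.99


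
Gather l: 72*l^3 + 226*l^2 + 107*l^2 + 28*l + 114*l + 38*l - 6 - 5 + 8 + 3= 72*l^3 + 333*l^2 + 180*l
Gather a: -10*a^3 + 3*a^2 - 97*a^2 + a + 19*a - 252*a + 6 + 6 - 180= -10*a^3 - 94*a^2 - 232*a - 168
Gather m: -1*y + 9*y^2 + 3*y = 9*y^2 + 2*y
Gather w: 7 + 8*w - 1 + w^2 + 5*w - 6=w^2 + 13*w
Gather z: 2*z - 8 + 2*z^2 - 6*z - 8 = 2*z^2 - 4*z - 16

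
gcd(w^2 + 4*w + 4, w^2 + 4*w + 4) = w^2 + 4*w + 4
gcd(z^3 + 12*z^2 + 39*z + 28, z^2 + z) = z + 1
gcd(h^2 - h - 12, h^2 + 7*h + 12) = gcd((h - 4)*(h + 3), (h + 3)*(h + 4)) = h + 3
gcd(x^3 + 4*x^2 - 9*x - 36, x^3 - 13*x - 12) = x + 3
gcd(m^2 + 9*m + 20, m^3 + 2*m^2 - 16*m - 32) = m + 4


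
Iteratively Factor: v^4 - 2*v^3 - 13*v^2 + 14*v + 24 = (v + 3)*(v^3 - 5*v^2 + 2*v + 8) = (v - 2)*(v + 3)*(v^2 - 3*v - 4) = (v - 2)*(v + 1)*(v + 3)*(v - 4)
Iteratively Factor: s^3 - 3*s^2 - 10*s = (s - 5)*(s^2 + 2*s) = (s - 5)*(s + 2)*(s)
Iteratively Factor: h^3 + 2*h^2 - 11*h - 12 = (h + 4)*(h^2 - 2*h - 3) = (h - 3)*(h + 4)*(h + 1)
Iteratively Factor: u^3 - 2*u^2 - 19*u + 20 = (u - 1)*(u^2 - u - 20) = (u - 5)*(u - 1)*(u + 4)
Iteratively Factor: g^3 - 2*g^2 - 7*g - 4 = (g + 1)*(g^2 - 3*g - 4) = (g + 1)^2*(g - 4)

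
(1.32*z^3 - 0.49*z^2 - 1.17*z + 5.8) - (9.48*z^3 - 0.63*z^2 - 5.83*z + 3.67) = -8.16*z^3 + 0.14*z^2 + 4.66*z + 2.13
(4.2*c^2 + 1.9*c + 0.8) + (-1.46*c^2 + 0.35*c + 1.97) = 2.74*c^2 + 2.25*c + 2.77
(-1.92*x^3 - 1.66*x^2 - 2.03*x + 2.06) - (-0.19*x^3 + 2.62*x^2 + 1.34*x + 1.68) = -1.73*x^3 - 4.28*x^2 - 3.37*x + 0.38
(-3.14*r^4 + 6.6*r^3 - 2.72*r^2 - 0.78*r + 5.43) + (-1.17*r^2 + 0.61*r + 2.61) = -3.14*r^4 + 6.6*r^3 - 3.89*r^2 - 0.17*r + 8.04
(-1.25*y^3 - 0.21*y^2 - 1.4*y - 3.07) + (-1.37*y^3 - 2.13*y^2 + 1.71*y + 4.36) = -2.62*y^3 - 2.34*y^2 + 0.31*y + 1.29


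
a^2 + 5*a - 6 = (a - 1)*(a + 6)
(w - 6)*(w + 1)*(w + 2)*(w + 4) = w^4 + w^3 - 28*w^2 - 76*w - 48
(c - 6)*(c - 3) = c^2 - 9*c + 18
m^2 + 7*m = m*(m + 7)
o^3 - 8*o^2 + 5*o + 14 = (o - 7)*(o - 2)*(o + 1)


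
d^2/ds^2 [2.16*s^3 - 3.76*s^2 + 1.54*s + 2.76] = 12.96*s - 7.52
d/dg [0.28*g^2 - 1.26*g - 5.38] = 0.56*g - 1.26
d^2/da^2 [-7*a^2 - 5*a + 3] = -14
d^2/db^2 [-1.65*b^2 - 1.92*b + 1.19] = -3.30000000000000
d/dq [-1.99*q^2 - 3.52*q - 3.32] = -3.98*q - 3.52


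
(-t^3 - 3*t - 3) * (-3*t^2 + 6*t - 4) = 3*t^5 - 6*t^4 + 13*t^3 - 9*t^2 - 6*t + 12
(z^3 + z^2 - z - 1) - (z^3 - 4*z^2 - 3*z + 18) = 5*z^2 + 2*z - 19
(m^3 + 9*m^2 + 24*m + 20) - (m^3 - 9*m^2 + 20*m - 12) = 18*m^2 + 4*m + 32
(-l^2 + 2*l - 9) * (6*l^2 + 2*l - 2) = -6*l^4 + 10*l^3 - 48*l^2 - 22*l + 18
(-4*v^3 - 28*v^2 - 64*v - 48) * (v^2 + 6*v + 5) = -4*v^5 - 52*v^4 - 252*v^3 - 572*v^2 - 608*v - 240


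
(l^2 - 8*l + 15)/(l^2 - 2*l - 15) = (l - 3)/(l + 3)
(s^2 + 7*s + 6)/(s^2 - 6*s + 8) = (s^2 + 7*s + 6)/(s^2 - 6*s + 8)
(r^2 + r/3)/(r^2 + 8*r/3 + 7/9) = 3*r/(3*r + 7)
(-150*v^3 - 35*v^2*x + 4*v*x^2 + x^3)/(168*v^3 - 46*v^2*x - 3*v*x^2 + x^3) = (25*v^2 + 10*v*x + x^2)/(-28*v^2 + 3*v*x + x^2)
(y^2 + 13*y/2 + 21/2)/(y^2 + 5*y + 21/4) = 2*(y + 3)/(2*y + 3)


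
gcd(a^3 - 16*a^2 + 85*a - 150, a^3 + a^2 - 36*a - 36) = a - 6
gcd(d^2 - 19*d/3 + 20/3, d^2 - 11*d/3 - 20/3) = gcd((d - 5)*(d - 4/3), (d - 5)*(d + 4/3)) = d - 5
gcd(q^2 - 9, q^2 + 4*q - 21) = q - 3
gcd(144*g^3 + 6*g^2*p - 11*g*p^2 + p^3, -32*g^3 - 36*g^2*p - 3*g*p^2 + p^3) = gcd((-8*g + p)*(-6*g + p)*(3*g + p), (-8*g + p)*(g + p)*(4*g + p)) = -8*g + p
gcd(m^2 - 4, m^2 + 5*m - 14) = m - 2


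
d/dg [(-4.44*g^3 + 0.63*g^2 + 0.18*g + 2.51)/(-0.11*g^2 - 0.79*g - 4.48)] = (0.4884*g^4 + 7.0152*g^3 + 59.1957*g^2 - 5.0926*g + 1.1765)/(0.0121*g^4 + 0.1738*g^3 + 1.6097*g^2 + 7.0784*g + 20.0704)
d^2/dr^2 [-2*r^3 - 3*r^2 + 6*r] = -12*r - 6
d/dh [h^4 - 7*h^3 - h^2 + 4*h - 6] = 4*h^3 - 21*h^2 - 2*h + 4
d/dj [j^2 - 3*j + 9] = 2*j - 3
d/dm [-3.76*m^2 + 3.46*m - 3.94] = 3.46 - 7.52*m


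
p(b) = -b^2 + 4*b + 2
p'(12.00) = -20.00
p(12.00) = -94.00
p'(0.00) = 4.00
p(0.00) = 2.00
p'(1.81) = 0.38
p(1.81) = 5.96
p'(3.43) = -2.86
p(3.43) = 3.96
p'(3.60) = -3.20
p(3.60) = 3.44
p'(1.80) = 0.40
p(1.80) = 5.96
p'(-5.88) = 15.76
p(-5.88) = -56.09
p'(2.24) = -0.48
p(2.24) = 5.94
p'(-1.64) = 7.28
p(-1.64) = -7.25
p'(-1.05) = 6.10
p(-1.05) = -3.30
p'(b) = 4 - 2*b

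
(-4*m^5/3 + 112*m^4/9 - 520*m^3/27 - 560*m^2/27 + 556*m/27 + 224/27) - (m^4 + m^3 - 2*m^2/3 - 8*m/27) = -4*m^5/3 + 103*m^4/9 - 547*m^3/27 - 542*m^2/27 + 188*m/9 + 224/27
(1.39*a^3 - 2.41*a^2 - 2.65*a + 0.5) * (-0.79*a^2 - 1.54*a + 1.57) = -1.0981*a^5 - 0.2367*a^4 + 7.9872*a^3 - 0.0977000000000015*a^2 - 4.9305*a + 0.785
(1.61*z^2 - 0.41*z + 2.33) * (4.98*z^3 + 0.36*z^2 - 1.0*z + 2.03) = 8.0178*z^5 - 1.4622*z^4 + 9.8458*z^3 + 4.5171*z^2 - 3.1623*z + 4.7299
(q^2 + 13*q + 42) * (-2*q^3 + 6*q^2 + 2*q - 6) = -2*q^5 - 20*q^4 - 4*q^3 + 272*q^2 + 6*q - 252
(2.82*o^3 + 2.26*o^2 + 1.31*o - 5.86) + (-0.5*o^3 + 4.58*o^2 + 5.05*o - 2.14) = 2.32*o^3 + 6.84*o^2 + 6.36*o - 8.0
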